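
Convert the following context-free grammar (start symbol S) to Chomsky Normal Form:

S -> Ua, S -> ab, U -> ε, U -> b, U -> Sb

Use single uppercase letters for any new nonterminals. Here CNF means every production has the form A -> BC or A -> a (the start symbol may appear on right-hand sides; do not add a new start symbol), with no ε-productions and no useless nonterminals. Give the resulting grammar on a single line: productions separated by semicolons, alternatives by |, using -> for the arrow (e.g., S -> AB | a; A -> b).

S -> a | AB | UA; A -> a; B -> b; U -> b | SB

Nullable: {U}; after ε-elimination: S -> a | Ua | ab; U -> b | Sb.
No unit productions to eliminate.
TERM: introduce A -> a, B -> b and substitute in every rule of length ≥2.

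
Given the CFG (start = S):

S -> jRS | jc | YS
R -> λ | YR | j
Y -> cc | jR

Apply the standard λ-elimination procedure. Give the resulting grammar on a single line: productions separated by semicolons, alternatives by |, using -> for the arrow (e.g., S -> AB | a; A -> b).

S -> YS | jS | jc | jRS; R -> Y | j | YR; Y -> j | cc | jR

Nullable set: {R}.
S -> jRS: R nullable, giving jRS | jS.
Drop R -> λ.
R -> YR: R nullable, giving Y | YR.
Y -> jR: R nullable, giving j | jR.
Unchanged (no nullable symbols): S -> YS; S -> jc; R -> j; Y -> cc.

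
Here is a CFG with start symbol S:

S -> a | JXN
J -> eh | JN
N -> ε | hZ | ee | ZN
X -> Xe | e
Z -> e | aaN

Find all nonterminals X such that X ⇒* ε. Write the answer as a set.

{N}

Directly nullable (have an ε-rule): {N}.
Not nullable: J, S, X, Z — each has a terminal in every rule's right-hand side or depends on a non-nullable symbol.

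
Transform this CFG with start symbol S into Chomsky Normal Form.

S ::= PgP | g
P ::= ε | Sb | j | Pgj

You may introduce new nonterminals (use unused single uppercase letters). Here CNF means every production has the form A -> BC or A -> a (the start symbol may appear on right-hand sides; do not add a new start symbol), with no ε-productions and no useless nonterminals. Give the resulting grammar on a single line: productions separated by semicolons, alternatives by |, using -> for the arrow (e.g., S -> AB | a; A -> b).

Nullable: {P}; after ε-elimination: S -> g | Pg | gP | PgP; P -> j | Sb | gj | Pgj.
No unit productions to eliminate.
TERM: introduce C -> b, A -> g, B -> j and substitute in every rule of length ≥2.
BIN: P -> PAB becomes P -> PD, D -> AB; S -> PAP becomes S -> PE, E -> AP.

S -> g | AP | PA | PE; A -> g; B -> j; C -> b; D -> AB; E -> AP; P -> j | AB | PD | SC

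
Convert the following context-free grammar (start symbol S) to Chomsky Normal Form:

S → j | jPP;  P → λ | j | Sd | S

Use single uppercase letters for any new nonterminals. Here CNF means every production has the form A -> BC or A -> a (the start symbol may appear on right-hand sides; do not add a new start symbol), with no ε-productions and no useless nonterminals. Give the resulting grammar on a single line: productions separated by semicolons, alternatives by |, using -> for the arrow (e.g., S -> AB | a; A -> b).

Nullable: {P}; after ε-elimination: S -> j | jP | jPP; P -> S | j | Sd.
After unit-elimination: S -> j | jP | jPP; P -> j | Sd | jP | jPP.
TERM: introduce A -> d, B -> j and substitute in every rule of length ≥2.
BIN: P -> BPP becomes P -> BC, C -> PP; S -> BPP becomes S -> BD, D -> PP.

S -> j | BD | BP; A -> d; B -> j; C -> PP; D -> PP; P -> j | BC | BP | SA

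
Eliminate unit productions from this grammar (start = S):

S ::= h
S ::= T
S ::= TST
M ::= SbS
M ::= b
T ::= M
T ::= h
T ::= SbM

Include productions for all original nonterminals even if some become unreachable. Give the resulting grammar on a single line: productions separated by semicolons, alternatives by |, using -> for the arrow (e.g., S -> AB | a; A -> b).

Unit productions: S->T, T->M.
Unit pairs (A ⇒* B via units): (S,M), (S,T), (T,M).
S: inherits non-unit rules of {M, S, T} → SbM | SbS | TST | b | h.
M: inherits non-unit rules of {M} → SbS | b.
T: inherits non-unit rules of {M, T} → SbM | SbS | b | h.

S -> b | h | SbM | SbS | TST; M -> b | SbS; T -> b | h | SbM | SbS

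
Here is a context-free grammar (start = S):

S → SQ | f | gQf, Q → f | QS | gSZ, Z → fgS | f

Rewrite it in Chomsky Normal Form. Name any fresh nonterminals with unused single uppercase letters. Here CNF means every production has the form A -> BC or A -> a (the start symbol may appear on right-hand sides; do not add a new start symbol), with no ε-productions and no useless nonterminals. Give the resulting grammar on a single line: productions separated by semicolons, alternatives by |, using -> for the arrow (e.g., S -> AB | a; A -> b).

No ε-productions.
No unit productions to eliminate.
TERM: introduce B -> f, A -> g and substitute in every rule of length ≥2.
BIN: Q -> ASZ becomes Q -> AC, C -> SZ; S -> AQB becomes S -> AD, D -> QB; Z -> BAS becomes Z -> BE, E -> AS.

S -> f | AD | SQ; A -> g; B -> f; C -> SZ; D -> QB; E -> AS; Q -> f | AC | QS; Z -> f | BE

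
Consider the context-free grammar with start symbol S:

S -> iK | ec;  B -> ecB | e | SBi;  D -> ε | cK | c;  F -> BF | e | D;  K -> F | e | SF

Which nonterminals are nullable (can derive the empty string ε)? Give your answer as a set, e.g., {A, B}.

{D, F, K}

Directly nullable (have an ε-rule): {D}.
F is nullable via F -> D (every symbol on the right is already known nullable).
K is nullable via K -> F (every symbol on the right is already known nullable).
Not nullable: B, S — each has a terminal in every rule's right-hand side or depends on a non-nullable symbol.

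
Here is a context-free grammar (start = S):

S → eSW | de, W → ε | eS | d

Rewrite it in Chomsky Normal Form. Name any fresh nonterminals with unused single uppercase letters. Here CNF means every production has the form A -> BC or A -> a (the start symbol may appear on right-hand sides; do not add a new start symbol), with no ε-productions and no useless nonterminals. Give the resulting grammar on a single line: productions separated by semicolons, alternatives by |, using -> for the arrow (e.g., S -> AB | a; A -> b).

Nullable: {W}; after ε-elimination: S -> de | eS | eSW; W -> d | eS.
No unit productions to eliminate.
TERM: introduce A -> d, B -> e and substitute in every rule of length ≥2.
BIN: S -> BSW becomes S -> BC, C -> SW.

S -> AB | BC | BS; A -> d; B -> e; C -> SW; W -> d | BS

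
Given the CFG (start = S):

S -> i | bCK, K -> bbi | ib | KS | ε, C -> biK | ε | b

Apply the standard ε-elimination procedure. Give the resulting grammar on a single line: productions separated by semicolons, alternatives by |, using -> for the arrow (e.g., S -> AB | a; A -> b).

Nullable set: {C, K}.
S -> bCK: C, K nullable, giving b | bC | bCK | bK.
Drop C -> ε.
C -> biK: K nullable, giving bi | biK.
Drop K -> ε.
K -> KS: K nullable, giving KS | S.
Unchanged (no nullable symbols): S -> i; C -> b; K -> bbi; K -> ib.

S -> b | i | bC | bK | bCK; C -> b | bi | biK; K -> S | KS | ib | bbi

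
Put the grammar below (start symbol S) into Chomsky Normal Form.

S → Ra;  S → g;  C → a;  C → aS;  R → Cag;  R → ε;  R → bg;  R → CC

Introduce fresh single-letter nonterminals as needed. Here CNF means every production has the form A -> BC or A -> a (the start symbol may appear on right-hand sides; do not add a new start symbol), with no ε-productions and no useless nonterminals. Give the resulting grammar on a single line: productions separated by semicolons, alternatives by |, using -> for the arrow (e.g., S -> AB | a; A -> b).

Nullable: {R}; after ε-elimination: S -> a | g | Ra; C -> a | aS; R -> CC | bg | Cag.
No unit productions to eliminate.
TERM: introduce A -> a, D -> b, B -> g and substitute in every rule of length ≥2.
BIN: R -> CAB becomes R -> CE, E -> AB.

S -> a | g | RA; A -> a; B -> g; C -> a | AS; D -> b; E -> AB; R -> CC | CE | DB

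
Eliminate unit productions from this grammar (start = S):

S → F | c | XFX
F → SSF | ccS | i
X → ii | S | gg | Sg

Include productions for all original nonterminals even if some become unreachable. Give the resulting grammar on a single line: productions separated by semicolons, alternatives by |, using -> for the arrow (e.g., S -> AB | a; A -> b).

Unit productions: S->F, X->S.
Unit pairs (A ⇒* B via units): (S,F), (X,F), (X,S).
S: inherits non-unit rules of {F, S} → SSF | XFX | c | ccS | i.
F: inherits non-unit rules of {F} → SSF | ccS | i.
X: inherits non-unit rules of {F, S, X} → SSF | Sg | XFX | c | ccS | gg | i | ii.

S -> c | i | SSF | XFX | ccS; F -> i | SSF | ccS; X -> c | i | Sg | gg | ii | SSF | XFX | ccS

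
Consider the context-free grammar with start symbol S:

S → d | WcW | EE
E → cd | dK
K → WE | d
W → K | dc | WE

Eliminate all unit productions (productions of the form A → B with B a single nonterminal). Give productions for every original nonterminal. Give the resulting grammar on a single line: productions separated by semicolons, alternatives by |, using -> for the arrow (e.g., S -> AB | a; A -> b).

Unit productions: W->K.
Unit pairs (A ⇒* B via units): (W,K).
S: inherits non-unit rules of {S} → EE | WcW | d.
E: inherits non-unit rules of {E} → cd | dK.
K: inherits non-unit rules of {K} → WE | d.
W: inherits non-unit rules of {K, W} → WE | d | dc.

S -> d | EE | WcW; E -> cd | dK; K -> d | WE; W -> d | WE | dc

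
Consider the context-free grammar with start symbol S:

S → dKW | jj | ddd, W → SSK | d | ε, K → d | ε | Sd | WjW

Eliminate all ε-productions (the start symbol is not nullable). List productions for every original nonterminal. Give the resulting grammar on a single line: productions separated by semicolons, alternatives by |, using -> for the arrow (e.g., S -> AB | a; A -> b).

S -> d | dK | dW | jj | dKW | ddd; K -> d | j | Sd | Wj | jW | WjW; W -> d | SS | SSK

Nullable set: {K, W}.
S -> dKW: K, W nullable, giving d | dK | dKW | dW.
Drop K -> ε.
K -> WjW: W, W nullable, giving Wj | WjW | j | jW.
Drop W -> ε.
W -> SSK: K nullable, giving SS | SSK.
Unchanged (no nullable symbols): S -> ddd; S -> jj; K -> Sd; K -> d; W -> d.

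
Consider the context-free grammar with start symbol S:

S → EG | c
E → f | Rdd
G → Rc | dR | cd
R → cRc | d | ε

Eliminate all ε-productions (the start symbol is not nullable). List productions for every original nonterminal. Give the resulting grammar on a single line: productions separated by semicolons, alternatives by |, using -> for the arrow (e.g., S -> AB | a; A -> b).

Nullable set: {R}.
E -> Rdd: R nullable, giving Rdd | dd.
G -> Rc: R nullable, giving Rc | c.
G -> dR: R nullable, giving d | dR.
Drop R -> ε.
R -> cRc: R nullable, giving cRc | cc.
Unchanged (no nullable symbols): S -> EG; S -> c; E -> f; G -> cd; R -> d.

S -> c | EG; E -> f | dd | Rdd; G -> c | d | Rc | cd | dR; R -> d | cc | cRc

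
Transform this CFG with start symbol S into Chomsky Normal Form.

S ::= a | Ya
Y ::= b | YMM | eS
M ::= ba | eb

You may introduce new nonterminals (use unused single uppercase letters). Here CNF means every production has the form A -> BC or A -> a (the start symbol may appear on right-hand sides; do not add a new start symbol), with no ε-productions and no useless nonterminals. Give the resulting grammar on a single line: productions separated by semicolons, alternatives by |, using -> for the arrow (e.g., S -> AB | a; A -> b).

No ε-productions.
No unit productions to eliminate.
TERM: introduce B -> a, A -> b, C -> e and substitute in every rule of length ≥2.
BIN: Y -> YMM becomes Y -> YD, D -> MM.

S -> a | YB; A -> b; B -> a; C -> e; D -> MM; M -> AB | CA; Y -> b | CS | YD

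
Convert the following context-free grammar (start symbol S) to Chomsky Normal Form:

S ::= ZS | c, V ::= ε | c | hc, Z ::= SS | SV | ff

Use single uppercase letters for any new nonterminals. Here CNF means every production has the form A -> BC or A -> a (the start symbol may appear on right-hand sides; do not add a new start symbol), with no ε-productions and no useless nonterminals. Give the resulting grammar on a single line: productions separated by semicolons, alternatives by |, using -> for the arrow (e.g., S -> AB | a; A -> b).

S -> c | ZS; A -> h; B -> c; C -> f; V -> c | AB; Z -> c | CC | SS | SV | ZS

Nullable: {V}; after ε-elimination: S -> c | ZS; V -> c | hc; Z -> S | SS | SV | ff.
After unit-elimination: S -> c | ZS; V -> c | hc; Z -> c | SS | SV | ZS | ff.
TERM: introduce B -> c, C -> f, A -> h and substitute in every rule of length ≥2.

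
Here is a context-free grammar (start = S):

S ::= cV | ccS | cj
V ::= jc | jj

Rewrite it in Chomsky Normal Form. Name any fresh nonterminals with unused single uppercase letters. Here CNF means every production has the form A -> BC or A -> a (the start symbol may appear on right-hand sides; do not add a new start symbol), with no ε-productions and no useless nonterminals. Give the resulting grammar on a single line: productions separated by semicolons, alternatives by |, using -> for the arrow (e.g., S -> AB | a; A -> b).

S -> AB | AC | AV; A -> c; B -> j; C -> AS; V -> BA | BB

No ε-productions.
No unit productions to eliminate.
TERM: introduce A -> c, B -> j and substitute in every rule of length ≥2.
BIN: S -> AAS becomes S -> AC, C -> AS.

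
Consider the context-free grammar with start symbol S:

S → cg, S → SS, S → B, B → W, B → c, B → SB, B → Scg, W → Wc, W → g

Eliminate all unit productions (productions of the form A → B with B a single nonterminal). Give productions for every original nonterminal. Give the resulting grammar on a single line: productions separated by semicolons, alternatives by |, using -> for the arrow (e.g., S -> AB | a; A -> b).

S -> c | g | SB | SS | Wc | cg | Scg; B -> c | g | SB | Wc | Scg; W -> g | Wc

Unit productions: B->W, S->B.
Unit pairs (A ⇒* B via units): (B,W), (S,B), (S,W).
S: inherits non-unit rules of {B, S, W} → SB | SS | Scg | Wc | c | cg | g.
B: inherits non-unit rules of {B, W} → SB | Scg | Wc | c | g.
W: inherits non-unit rules of {W} → Wc | g.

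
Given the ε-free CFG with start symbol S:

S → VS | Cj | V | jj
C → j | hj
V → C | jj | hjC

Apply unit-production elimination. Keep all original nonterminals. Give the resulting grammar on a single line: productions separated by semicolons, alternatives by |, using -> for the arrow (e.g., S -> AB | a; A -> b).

S -> j | Cj | VS | hj | jj | hjC; C -> j | hj; V -> j | hj | jj | hjC

Unit productions: S->V, V->C.
Unit pairs (A ⇒* B via units): (S,C), (S,V), (V,C).
S: inherits non-unit rules of {C, S, V} → Cj | VS | hj | hjC | j | jj.
C: inherits non-unit rules of {C} → hj | j.
V: inherits non-unit rules of {C, V} → hj | hjC | j | jj.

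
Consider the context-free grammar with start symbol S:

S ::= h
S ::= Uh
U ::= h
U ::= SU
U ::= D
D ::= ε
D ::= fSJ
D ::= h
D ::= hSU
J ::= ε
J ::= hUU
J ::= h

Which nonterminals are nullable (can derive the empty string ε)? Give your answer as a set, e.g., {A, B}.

{D, J, U}

Directly nullable (have an ε-rule): {D, J}.
U is nullable via U -> D (every symbol on the right is already known nullable).
Not nullable: S — each has a terminal in every rule's right-hand side or depends on a non-nullable symbol.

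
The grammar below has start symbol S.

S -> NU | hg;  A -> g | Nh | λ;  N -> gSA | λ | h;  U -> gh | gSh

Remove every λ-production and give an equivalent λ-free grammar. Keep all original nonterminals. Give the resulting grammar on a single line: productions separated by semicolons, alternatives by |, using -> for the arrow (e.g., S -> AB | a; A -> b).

Nullable set: {A, N}.
S -> NU: N nullable, giving NU | U.
Drop A -> λ.
A -> Nh: N nullable, giving Nh | h.
Drop N -> λ.
N -> gSA: A nullable, giving gS | gSA.
Unchanged (no nullable symbols): S -> hg; A -> g; N -> h; U -> gSh; U -> gh.

S -> U | NU | hg; A -> g | h | Nh; N -> h | gS | gSA; U -> gh | gSh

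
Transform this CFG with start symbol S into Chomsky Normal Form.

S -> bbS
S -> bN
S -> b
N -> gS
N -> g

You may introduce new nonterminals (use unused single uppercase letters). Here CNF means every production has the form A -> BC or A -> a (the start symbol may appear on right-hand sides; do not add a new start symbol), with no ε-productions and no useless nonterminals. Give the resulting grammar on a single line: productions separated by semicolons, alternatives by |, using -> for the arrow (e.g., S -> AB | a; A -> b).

S -> b | BC | BN; A -> g; B -> b; C -> BS; N -> g | AS

No ε-productions.
No unit productions to eliminate.
TERM: introduce B -> b, A -> g and substitute in every rule of length ≥2.
BIN: S -> BBS becomes S -> BC, C -> BS.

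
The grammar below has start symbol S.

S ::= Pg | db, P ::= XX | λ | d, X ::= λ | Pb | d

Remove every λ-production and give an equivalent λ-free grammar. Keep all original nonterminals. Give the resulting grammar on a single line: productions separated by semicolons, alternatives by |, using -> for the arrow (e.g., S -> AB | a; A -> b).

Nullable set: {P, X}.
S -> Pg: P nullable, giving Pg | g.
Drop P -> λ.
P -> XX: X, X nullable, giving X | XX.
Drop X -> λ.
X -> Pb: P nullable, giving Pb | b.
Unchanged (no nullable symbols): S -> db; P -> d; X -> d.

S -> g | Pg | db; P -> X | d | XX; X -> b | d | Pb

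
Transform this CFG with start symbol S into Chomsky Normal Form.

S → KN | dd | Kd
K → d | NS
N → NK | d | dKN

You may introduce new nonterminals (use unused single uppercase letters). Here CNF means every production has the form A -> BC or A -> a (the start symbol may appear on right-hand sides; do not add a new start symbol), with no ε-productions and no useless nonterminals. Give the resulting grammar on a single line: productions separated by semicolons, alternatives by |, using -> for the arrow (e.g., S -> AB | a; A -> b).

S -> AA | KA | KN; A -> d; B -> KN; K -> d | NS; N -> d | AB | NK

No ε-productions.
No unit productions to eliminate.
TERM: introduce A -> d and substitute in every rule of length ≥2.
BIN: N -> AKN becomes N -> AB, B -> KN.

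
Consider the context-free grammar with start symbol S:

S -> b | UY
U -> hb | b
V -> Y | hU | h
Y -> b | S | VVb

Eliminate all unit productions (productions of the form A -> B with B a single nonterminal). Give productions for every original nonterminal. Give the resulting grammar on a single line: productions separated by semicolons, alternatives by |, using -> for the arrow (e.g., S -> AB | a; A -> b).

S -> b | UY; U -> b | hb; V -> b | h | UY | hU | VVb; Y -> b | UY | VVb

Unit productions: V->Y, Y->S.
Unit pairs (A ⇒* B via units): (V,S), (V,Y), (Y,S).
S: inherits non-unit rules of {S} → UY | b.
U: inherits non-unit rules of {U} → b | hb.
V: inherits non-unit rules of {S, V, Y} → UY | VVb | b | h | hU.
Y: inherits non-unit rules of {S, Y} → UY | VVb | b.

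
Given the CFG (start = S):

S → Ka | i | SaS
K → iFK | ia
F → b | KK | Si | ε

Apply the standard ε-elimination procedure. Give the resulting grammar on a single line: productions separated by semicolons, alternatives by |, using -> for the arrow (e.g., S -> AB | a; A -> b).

S -> i | Ka | SaS; F -> b | KK | Si; K -> iK | ia | iFK

Nullable set: {F}.
Drop F -> ε.
K -> iFK: F nullable, giving iFK | iK.
Unchanged (no nullable symbols): S -> Ka; S -> SaS; S -> i; F -> KK; F -> Si; F -> b; K -> ia.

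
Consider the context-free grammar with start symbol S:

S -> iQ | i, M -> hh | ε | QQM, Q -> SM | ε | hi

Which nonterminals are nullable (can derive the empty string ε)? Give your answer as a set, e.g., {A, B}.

{M, Q}

Directly nullable (have an ε-rule): {M, Q}.
Not nullable: S — each has a terminal in every rule's right-hand side or depends on a non-nullable symbol.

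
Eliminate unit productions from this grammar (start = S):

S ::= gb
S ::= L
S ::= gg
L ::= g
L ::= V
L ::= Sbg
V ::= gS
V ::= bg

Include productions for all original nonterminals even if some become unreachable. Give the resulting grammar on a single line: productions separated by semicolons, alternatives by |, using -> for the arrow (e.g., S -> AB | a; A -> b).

S -> g | bg | gS | gb | gg | Sbg; L -> g | bg | gS | Sbg; V -> bg | gS

Unit productions: L->V, S->L.
Unit pairs (A ⇒* B via units): (L,V), (S,L), (S,V).
S: inherits non-unit rules of {L, S, V} → Sbg | bg | g | gS | gb | gg.
L: inherits non-unit rules of {L, V} → Sbg | bg | g | gS.
V: inherits non-unit rules of {V} → bg | gS.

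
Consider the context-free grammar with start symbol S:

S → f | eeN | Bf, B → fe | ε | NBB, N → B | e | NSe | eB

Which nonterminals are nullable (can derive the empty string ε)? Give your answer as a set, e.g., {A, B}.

{B, N}

Directly nullable (have an ε-rule): {B}.
N is nullable via N -> B (every symbol on the right is already known nullable).
Not nullable: S — each has a terminal in every rule's right-hand side or depends on a non-nullable symbol.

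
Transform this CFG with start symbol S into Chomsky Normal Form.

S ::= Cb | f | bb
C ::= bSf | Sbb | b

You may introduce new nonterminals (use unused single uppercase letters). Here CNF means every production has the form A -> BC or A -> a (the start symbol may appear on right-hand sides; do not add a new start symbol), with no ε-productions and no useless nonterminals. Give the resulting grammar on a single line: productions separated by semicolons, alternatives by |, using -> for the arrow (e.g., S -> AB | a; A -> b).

No ε-productions.
No unit productions to eliminate.
TERM: introduce A -> b, B -> f and substitute in every rule of length ≥2.
BIN: C -> ASB becomes C -> AD, D -> SB; C -> SAA becomes C -> SE, E -> AA.

S -> f | AA | CA; A -> b; B -> f; C -> b | AD | SE; D -> SB; E -> AA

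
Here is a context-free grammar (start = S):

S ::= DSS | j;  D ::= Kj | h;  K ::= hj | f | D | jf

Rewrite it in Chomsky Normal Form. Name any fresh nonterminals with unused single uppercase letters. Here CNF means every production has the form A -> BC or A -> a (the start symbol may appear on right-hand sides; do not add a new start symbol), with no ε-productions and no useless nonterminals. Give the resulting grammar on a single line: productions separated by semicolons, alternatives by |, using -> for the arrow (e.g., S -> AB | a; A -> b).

No ε-productions.
After unit-elimination: S -> j | DSS; D -> h | Kj; K -> f | h | Kj | hj | jf.
TERM: introduce C -> f, B -> h, A -> j and substitute in every rule of length ≥2.
BIN: S -> DSS becomes S -> DE, E -> SS.

S -> j | DE; A -> j; B -> h; C -> f; D -> h | KA; E -> SS; K -> f | h | AC | BA | KA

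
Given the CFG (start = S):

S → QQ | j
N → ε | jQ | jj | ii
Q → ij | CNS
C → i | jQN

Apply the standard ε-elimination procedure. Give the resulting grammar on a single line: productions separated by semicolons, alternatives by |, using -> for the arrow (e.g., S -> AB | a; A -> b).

Nullable set: {N}.
C -> jQN: N nullable, giving jQ | jQN.
Drop N -> ε.
Q -> CNS: N nullable, giving CNS | CS.
Unchanged (no nullable symbols): S -> QQ; S -> j; C -> i; N -> ii; N -> jQ; N -> jj; Q -> ij.

S -> j | QQ; C -> i | jQ | jQN; N -> ii | jQ | jj; Q -> CS | ij | CNS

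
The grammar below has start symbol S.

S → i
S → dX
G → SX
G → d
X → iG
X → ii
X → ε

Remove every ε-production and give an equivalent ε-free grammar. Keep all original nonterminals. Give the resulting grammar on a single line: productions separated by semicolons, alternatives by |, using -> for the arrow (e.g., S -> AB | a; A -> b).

Nullable set: {X}.
S -> dX: X nullable, giving d | dX.
G -> SX: X nullable, giving S | SX.
Drop X -> ε.
Unchanged (no nullable symbols): S -> i; G -> d; X -> iG; X -> ii.

S -> d | i | dX; G -> S | d | SX; X -> iG | ii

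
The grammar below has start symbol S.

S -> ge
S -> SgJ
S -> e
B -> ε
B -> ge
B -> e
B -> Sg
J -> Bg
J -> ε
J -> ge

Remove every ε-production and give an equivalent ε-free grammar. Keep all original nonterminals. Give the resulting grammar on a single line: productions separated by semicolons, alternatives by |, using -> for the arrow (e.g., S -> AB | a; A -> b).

Nullable set: {B, J}.
S -> SgJ: J nullable, giving Sg | SgJ.
Drop B -> ε.
Drop J -> ε.
J -> Bg: B nullable, giving Bg | g.
Unchanged (no nullable symbols): S -> e; S -> ge; B -> Sg; B -> e; B -> ge; J -> ge.

S -> e | Sg | ge | SgJ; B -> e | Sg | ge; J -> g | Bg | ge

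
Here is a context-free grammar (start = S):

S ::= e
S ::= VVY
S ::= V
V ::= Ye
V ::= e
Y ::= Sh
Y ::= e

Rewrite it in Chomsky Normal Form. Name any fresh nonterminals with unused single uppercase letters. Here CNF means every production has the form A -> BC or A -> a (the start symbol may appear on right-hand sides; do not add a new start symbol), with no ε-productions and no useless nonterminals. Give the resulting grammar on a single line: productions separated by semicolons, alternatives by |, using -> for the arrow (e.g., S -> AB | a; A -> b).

S -> e | VC | YA; A -> e; B -> h; C -> VY; V -> e | YA; Y -> e | SB

No ε-productions.
After unit-elimination: S -> e | Ye | VVY; V -> e | Ye; Y -> e | Sh.
TERM: introduce A -> e, B -> h and substitute in every rule of length ≥2.
BIN: S -> VVY becomes S -> VC, C -> VY.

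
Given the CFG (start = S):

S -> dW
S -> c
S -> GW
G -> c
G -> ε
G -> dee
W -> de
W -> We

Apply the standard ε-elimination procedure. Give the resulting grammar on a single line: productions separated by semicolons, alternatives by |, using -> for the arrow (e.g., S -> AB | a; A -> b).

Nullable set: {G}.
S -> GW: G nullable, giving GW | W.
Drop G -> ε.
Unchanged (no nullable symbols): S -> c; S -> dW; G -> c; G -> dee; W -> We; W -> de.

S -> W | c | GW | dW; G -> c | dee; W -> We | de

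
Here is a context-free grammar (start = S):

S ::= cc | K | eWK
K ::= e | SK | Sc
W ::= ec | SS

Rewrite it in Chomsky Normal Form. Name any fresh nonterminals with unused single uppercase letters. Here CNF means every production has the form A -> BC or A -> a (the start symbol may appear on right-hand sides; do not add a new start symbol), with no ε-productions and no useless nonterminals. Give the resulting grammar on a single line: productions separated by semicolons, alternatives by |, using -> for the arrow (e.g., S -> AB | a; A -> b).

No ε-productions.
After unit-elimination: S -> e | SK | Sc | cc | eWK; K -> e | SK | Sc; W -> SS | ec.
TERM: introduce A -> c, B -> e and substitute in every rule of length ≥2.
BIN: S -> BWK becomes S -> BC, C -> WK.

S -> e | AA | BC | SA | SK; A -> c; B -> e; C -> WK; K -> e | SA | SK; W -> BA | SS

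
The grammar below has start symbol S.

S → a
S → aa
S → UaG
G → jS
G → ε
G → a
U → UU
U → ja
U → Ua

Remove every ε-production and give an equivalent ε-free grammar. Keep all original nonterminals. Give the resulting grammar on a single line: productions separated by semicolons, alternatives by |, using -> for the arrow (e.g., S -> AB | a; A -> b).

S -> a | Ua | aa | UaG; G -> a | jS; U -> UU | Ua | ja

Nullable set: {G}.
S -> UaG: G nullable, giving Ua | UaG.
Drop G -> ε.
Unchanged (no nullable symbols): S -> a; S -> aa; G -> a; G -> jS; U -> UU; U -> Ua; U -> ja.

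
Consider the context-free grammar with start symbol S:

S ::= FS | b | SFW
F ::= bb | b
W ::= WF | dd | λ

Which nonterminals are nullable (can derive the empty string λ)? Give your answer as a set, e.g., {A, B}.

{W}

Directly nullable (have an ε-rule): {W}.
Not nullable: F, S — each has a terminal in every rule's right-hand side or depends on a non-nullable symbol.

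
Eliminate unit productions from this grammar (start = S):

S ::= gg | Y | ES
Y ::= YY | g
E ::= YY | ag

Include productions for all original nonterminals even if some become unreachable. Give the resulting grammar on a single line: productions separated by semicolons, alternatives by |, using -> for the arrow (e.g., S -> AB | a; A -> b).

S -> g | ES | YY | gg; E -> YY | ag; Y -> g | YY

Unit productions: S->Y.
Unit pairs (A ⇒* B via units): (S,Y).
S: inherits non-unit rules of {S, Y} → ES | YY | g | gg.
E: inherits non-unit rules of {E} → YY | ag.
Y: inherits non-unit rules of {Y} → YY | g.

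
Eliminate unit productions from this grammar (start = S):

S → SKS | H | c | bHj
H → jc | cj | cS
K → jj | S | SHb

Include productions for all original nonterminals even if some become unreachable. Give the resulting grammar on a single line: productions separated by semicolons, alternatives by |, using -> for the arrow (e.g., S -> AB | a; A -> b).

Unit productions: K->S, S->H.
Unit pairs (A ⇒* B via units): (K,H), (K,S), (S,H).
S: inherits non-unit rules of {H, S} → SKS | bHj | c | cS | cj | jc.
H: inherits non-unit rules of {H} → cS | cj | jc.
K: inherits non-unit rules of {H, K, S} → SHb | SKS | bHj | c | cS | cj | jc | jj.

S -> c | cS | cj | jc | SKS | bHj; H -> cS | cj | jc; K -> c | cS | cj | jc | jj | SHb | SKS | bHj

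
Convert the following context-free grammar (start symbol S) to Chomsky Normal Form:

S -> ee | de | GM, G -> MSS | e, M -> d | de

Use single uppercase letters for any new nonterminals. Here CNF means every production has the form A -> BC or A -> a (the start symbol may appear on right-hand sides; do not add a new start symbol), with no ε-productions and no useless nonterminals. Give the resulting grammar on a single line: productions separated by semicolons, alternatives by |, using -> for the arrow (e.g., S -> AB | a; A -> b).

No ε-productions.
No unit productions to eliminate.
TERM: introduce A -> d, B -> e and substitute in every rule of length ≥2.
BIN: G -> MSS becomes G -> MC, C -> SS.

S -> AB | BB | GM; A -> d; B -> e; C -> SS; G -> e | MC; M -> d | AB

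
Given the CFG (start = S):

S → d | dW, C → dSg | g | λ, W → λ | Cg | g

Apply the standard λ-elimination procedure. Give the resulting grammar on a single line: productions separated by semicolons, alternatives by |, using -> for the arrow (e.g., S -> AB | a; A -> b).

Nullable set: {C, W}.
S -> dW: W nullable, giving d | dW.
Drop C -> λ.
Drop W -> λ.
W -> Cg: C nullable, giving Cg | g.
Unchanged (no nullable symbols): S -> d; C -> dSg; C -> g; W -> g.

S -> d | dW; C -> g | dSg; W -> g | Cg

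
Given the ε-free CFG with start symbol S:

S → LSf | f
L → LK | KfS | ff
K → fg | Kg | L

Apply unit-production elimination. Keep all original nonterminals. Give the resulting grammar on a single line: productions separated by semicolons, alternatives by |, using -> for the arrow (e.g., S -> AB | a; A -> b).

Unit productions: K->L.
Unit pairs (A ⇒* B via units): (K,L).
S: inherits non-unit rules of {S} → LSf | f.
K: inherits non-unit rules of {K, L} → KfS | Kg | LK | ff | fg.
L: inherits non-unit rules of {L} → KfS | LK | ff.

S -> f | LSf; K -> Kg | LK | ff | fg | KfS; L -> LK | ff | KfS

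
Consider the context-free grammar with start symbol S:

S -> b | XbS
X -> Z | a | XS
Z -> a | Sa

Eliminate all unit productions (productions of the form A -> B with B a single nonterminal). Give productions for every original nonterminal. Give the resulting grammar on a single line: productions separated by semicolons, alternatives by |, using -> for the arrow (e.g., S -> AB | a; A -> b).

S -> b | XbS; X -> a | Sa | XS; Z -> a | Sa

Unit productions: X->Z.
Unit pairs (A ⇒* B via units): (X,Z).
S: inherits non-unit rules of {S} → XbS | b.
X: inherits non-unit rules of {X, Z} → Sa | XS | a.
Z: inherits non-unit rules of {Z} → Sa | a.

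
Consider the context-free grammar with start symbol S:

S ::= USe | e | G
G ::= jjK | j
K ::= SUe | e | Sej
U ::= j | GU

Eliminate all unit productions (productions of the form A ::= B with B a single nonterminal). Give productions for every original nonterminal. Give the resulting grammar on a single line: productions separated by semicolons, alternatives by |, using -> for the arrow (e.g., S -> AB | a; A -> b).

Unit productions: S->G.
Unit pairs (A ⇒* B via units): (S,G).
S: inherits non-unit rules of {G, S} → USe | e | j | jjK.
G: inherits non-unit rules of {G} → j | jjK.
K: inherits non-unit rules of {K} → SUe | Sej | e.
U: inherits non-unit rules of {U} → GU | j.

S -> e | j | USe | jjK; G -> j | jjK; K -> e | SUe | Sej; U -> j | GU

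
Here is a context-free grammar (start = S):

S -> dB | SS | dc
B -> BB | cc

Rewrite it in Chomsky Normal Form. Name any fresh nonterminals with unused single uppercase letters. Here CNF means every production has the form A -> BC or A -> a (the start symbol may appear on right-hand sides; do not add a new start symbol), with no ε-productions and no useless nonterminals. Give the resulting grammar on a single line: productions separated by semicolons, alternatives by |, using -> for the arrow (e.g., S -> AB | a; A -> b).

No ε-productions.
No unit productions to eliminate.
TERM: introduce A -> c, C -> d and substitute in every rule of length ≥2.

S -> CA | CB | SS; A -> c; B -> AA | BB; C -> d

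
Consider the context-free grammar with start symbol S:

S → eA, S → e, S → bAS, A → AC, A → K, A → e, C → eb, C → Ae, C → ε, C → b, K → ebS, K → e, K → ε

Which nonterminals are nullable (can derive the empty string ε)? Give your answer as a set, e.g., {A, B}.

{A, C, K}

Directly nullable (have an ε-rule): {C, K}.
A is nullable via A -> K (every symbol on the right is already known nullable).
Not nullable: S — each has a terminal in every rule's right-hand side or depends on a non-nullable symbol.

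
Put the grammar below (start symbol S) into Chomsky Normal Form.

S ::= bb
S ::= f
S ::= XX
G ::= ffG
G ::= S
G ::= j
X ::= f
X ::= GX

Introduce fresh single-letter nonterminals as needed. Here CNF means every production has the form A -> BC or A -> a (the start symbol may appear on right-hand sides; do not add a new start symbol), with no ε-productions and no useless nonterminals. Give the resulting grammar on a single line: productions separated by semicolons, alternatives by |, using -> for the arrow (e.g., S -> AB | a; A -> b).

S -> f | AA | XX; A -> b; B -> f; C -> BG; G -> f | j | AA | BC | XX; X -> f | GX

No ε-productions.
After unit-elimination: S -> f | XX | bb; G -> f | j | XX | bb | ffG; X -> f | GX.
TERM: introduce A -> b, B -> f and substitute in every rule of length ≥2.
BIN: G -> BBG becomes G -> BC, C -> BG.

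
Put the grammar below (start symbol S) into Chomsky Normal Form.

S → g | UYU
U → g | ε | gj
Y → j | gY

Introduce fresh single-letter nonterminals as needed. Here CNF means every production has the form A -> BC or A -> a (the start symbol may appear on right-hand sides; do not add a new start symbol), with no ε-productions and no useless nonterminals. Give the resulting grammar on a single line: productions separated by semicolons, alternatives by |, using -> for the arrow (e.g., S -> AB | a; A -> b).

S -> g | j | AY | UC | UY | YU; A -> g; B -> j; C -> YU; U -> g | AB; Y -> j | AY

Nullable: {U}; after ε-elimination: S -> Y | g | UY | YU | UYU; U -> g | gj; Y -> j | gY.
After unit-elimination: S -> g | j | UY | YU | gY | UYU; U -> g | gj; Y -> j | gY.
TERM: introduce A -> g, B -> j and substitute in every rule of length ≥2.
BIN: S -> UYU becomes S -> UC, C -> YU.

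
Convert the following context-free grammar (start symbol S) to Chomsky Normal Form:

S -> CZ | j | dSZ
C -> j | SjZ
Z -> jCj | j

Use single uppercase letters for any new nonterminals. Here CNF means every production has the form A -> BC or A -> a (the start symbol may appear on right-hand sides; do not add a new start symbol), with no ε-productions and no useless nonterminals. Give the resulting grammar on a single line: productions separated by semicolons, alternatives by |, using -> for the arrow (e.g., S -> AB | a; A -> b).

S -> j | BE | CZ; A -> j; B -> d; C -> j | SD; D -> AZ; E -> SZ; F -> CA; Z -> j | AF

No ε-productions.
No unit productions to eliminate.
TERM: introduce B -> d, A -> j and substitute in every rule of length ≥2.
BIN: C -> SAZ becomes C -> SD, D -> AZ; S -> BSZ becomes S -> BE, E -> SZ; Z -> ACA becomes Z -> AF, F -> CA.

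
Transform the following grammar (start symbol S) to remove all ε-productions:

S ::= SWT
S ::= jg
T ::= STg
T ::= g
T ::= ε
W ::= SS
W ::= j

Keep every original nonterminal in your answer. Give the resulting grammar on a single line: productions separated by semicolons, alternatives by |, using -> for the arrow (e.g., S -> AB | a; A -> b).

Nullable set: {T}.
S -> SWT: T nullable, giving SW | SWT.
Drop T -> ε.
T -> STg: T nullable, giving STg | Sg.
Unchanged (no nullable symbols): S -> jg; T -> g; W -> SS; W -> j.

S -> SW | jg | SWT; T -> g | Sg | STg; W -> j | SS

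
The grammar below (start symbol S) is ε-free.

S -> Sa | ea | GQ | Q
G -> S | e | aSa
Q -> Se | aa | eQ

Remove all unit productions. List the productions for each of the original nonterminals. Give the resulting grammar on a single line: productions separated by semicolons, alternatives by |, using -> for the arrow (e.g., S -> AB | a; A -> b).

Unit productions: G->S, S->Q.
Unit pairs (A ⇒* B via units): (G,Q), (G,S), (S,Q).
S: inherits non-unit rules of {Q, S} → GQ | Sa | Se | aa | eQ | ea.
G: inherits non-unit rules of {G, Q, S} → GQ | Sa | Se | aSa | aa | e | eQ | ea.
Q: inherits non-unit rules of {Q} → Se | aa | eQ.

S -> GQ | Sa | Se | aa | eQ | ea; G -> e | GQ | Sa | Se | aa | eQ | ea | aSa; Q -> Se | aa | eQ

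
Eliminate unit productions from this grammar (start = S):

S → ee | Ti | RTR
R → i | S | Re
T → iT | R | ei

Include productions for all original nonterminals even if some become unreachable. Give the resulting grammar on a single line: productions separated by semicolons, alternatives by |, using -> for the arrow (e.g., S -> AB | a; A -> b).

Unit productions: R->S, T->R.
Unit pairs (A ⇒* B via units): (R,S), (T,R), (T,S).
S: inherits non-unit rules of {S} → RTR | Ti | ee.
R: inherits non-unit rules of {R, S} → RTR | Re | Ti | ee | i.
T: inherits non-unit rules of {R, S, T} → RTR | Re | Ti | ee | ei | i | iT.

S -> Ti | ee | RTR; R -> i | Re | Ti | ee | RTR; T -> i | Re | Ti | ee | ei | iT | RTR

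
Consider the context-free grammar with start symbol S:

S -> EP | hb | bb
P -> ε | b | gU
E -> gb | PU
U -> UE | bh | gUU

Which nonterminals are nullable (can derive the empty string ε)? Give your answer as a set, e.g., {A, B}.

Directly nullable (have an ε-rule): {P}.
Not nullable: E, S, U — each has a terminal in every rule's right-hand side or depends on a non-nullable symbol.

{P}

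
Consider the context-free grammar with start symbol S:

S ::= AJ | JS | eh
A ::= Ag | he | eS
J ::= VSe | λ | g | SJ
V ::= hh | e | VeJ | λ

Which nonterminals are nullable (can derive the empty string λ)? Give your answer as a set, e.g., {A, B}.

{J, V}

Directly nullable (have an ε-rule): {J, V}.
Not nullable: A, S — each has a terminal in every rule's right-hand side or depends on a non-nullable symbol.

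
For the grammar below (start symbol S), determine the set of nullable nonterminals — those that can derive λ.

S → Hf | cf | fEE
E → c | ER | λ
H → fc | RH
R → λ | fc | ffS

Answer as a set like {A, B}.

{E, R}

Directly nullable (have an ε-rule): {E, R}.
Not nullable: H, S — each has a terminal in every rule's right-hand side or depends on a non-nullable symbol.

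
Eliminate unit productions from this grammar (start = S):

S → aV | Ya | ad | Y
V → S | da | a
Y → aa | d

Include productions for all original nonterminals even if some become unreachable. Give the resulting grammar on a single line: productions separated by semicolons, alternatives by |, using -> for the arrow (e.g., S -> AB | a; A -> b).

S -> d | Ya | aV | aa | ad; V -> a | d | Ya | aV | aa | ad | da; Y -> d | aa

Unit productions: S->Y, V->S.
Unit pairs (A ⇒* B via units): (S,Y), (V,S), (V,Y).
S: inherits non-unit rules of {S, Y} → Ya | aV | aa | ad | d.
V: inherits non-unit rules of {S, V, Y} → Ya | a | aV | aa | ad | d | da.
Y: inherits non-unit rules of {Y} → aa | d.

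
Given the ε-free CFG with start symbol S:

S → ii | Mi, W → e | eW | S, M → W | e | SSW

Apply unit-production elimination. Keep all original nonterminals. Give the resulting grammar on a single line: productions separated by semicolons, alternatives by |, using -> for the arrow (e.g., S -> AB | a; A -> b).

S -> Mi | ii; M -> e | Mi | eW | ii | SSW; W -> e | Mi | eW | ii

Unit productions: M->W, W->S.
Unit pairs (A ⇒* B via units): (M,S), (M,W), (W,S).
S: inherits non-unit rules of {S} → Mi | ii.
M: inherits non-unit rules of {M, S, W} → Mi | SSW | e | eW | ii.
W: inherits non-unit rules of {S, W} → Mi | e | eW | ii.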